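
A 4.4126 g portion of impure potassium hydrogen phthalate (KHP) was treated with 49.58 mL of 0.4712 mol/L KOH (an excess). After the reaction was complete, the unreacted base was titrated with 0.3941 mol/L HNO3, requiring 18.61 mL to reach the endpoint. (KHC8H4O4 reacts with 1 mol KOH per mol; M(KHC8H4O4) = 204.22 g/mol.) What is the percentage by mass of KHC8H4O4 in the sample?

74.2%

Total n(KOH) added = 0.4712 x 0.04958 = 0.02336 mol.
n(HNO3) used = 0.3941 x 0.01861 = 0.007334 mol, which equals the excess n(KOH).
So n(KOH) consumed by the sample = 0.02336 - 0.007334 = 0.01603 mol.
n(KHC8H4O4) = 0.01603 / 1 = 0.01603 mol.
mass KHC8H4O4 = 0.01603 x 204.22 = 3.273 g, so %KHC8H4O4 = 3.273/4.4126 x 100 = 74.2%.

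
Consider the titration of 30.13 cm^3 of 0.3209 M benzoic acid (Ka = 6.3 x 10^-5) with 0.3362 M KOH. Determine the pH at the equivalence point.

n(C6H5COOH) = 0.3209 x 0.03013 = 0.009669 mol; V(KOH) at equivalence = 0.009669/0.3362 = 0.02876 L.
At equivalence all the acid is converted to C6H5COO-; total volume = 0.03013 + 0.02876 = 0.05889 L, so [C6H5COO-] = 0.009669/0.05889 = 0.1642 M.
Kb = Kw/Ka = 1.0e-14 / 6.3 x 10^-5 = 1.59e-10.
[OH^-] = sqrt(Kb x [C6H5COO-]) = sqrt(1.59e-10 x 0.1642) = 5.11e-6 M.
pOH = 5.29, so pH = 14.00 - 5.29 = 8.71.

8.71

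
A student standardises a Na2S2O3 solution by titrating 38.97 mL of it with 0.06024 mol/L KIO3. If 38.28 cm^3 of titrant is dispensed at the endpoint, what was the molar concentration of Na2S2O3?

0.355 M

n(KIO3) = 0.06024 x 0.03828 = 0.002306 mol.
From the balanced equation, 1 mol KIO3 reacts with 6 mol Na2S2O3, so n(Na2S2O3) = 0.002306 x 6/1 = 0.01384 mol.
[Na2S2O3] = 0.01384 / 0.03897 L = 0.355 M.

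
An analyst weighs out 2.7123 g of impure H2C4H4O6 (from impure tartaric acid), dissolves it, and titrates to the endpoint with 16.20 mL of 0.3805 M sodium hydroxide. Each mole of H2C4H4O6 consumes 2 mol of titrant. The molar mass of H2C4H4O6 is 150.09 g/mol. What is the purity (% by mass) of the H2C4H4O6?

n(NaOH) = 0.3805 x 0.01620 = 0.006164 mol.
n(H2C4H4O6) = 0.006164 / 2 = 0.003082 mol.
mass of H2C4H4O6 = 0.003082 x 150.09 = 0.4626 g.
% purity = 0.4626 / 2.7123 x 100 = 17.1%.

17.1%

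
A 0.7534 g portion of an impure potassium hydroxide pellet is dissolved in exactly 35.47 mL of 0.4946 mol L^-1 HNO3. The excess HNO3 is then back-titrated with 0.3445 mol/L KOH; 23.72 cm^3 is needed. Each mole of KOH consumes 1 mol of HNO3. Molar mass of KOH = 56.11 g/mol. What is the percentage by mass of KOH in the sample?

69.8%

Total n(HNO3) added = 0.4946 x 0.03547 = 0.01754 mol.
n(KOH) used = 0.3445 x 0.02372 = 0.008172 mol, which equals the excess n(HNO3).
So n(HNO3) consumed by the sample = 0.01754 - 0.008172 = 0.009372 mol.
n(KOH) = 0.009372 / 1 = 0.009372 mol.
mass KOH = 0.009372 x 56.11 = 0.5259 g, so %KOH = 0.5259/0.7534 x 100 = 69.8%.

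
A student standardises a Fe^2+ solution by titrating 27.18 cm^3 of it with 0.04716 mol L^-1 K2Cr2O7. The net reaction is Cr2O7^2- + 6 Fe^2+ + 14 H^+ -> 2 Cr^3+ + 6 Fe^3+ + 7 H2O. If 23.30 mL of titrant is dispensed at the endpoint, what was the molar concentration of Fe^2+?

0.243 M

n(K2Cr2O7) = 0.04716 x 0.02330 = 0.001099 mol.
From the balanced equation, 1 mol K2Cr2O7 reacts with 6 mol Fe^2+, so n(Fe^2+) = 0.001099 x 6/1 = 0.006593 mol.
[Fe^2+] = 0.006593 / 0.02718 L = 0.243 M.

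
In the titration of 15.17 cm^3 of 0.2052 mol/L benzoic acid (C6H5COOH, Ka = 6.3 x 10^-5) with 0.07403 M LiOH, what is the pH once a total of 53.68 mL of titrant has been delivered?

n(acid) = 0.2052 x 0.01517 = 0.003113 mol; n(LiOH) added = 0.07403 x 0.05368 = 0.003974 mol.
Base is in excess by 0.003974 - 0.003113 = 0.0008610 mol in a total volume of 0.06885 L.
[OH^-] = 0.0008610/0.06885 = 0.01251 M, so pOH = 1.90 and pH = 14.00 - 1.90 = 12.10.

12.10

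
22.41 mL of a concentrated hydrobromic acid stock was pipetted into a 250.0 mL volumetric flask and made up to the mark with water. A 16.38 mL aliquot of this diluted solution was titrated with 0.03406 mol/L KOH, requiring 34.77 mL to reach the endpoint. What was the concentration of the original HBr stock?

0.807 M

n(KOH) = 0.03406 x 0.03477 = 0.001184 mol.
n(HBr) in the aliquot = 0.001184 mol.
[diluted HBr] = 0.001184 / 0.01638 = 0.07230 M.
Dilution factor = 250.0/22.41 = 11.16, so [stock] = 0.07230 x 11.16 = 0.807 M.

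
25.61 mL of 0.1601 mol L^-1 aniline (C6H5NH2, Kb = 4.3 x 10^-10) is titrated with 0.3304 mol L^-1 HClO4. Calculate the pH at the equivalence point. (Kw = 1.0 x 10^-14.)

2.80

n(C6H5NH2) = 0.1601 x 0.02561 = 0.004100 mol; V(HClO4) at equivalence = 0.004100/0.3304 = 0.01241 L.
At equivalence the base is fully converted to C6H5NH3+; total volume = 0.03802 L, so [C6H5NH3+] = 0.004100/0.03802 = 0.1078 M.
Ka(C6H5NH3+) = Kw/Kb = 1.0e-14 / 4.3 x 10^-10 = 2.33e-5.
[H^+] = sqrt(Ka x [C6H5NH3+]) = sqrt(2.33e-5 x 0.1078) = 0.00158 M.
pH = -log(0.00158) = 2.80.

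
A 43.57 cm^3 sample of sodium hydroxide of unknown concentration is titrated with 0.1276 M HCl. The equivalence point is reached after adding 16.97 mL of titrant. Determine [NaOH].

0.0497 M

n(HCl) delivered = 0.1276 x 0.01697 = 0.002165 mol.
For a 1:1 reaction, n(NaOH) = 0.002165 mol.
[NaOH] = 0.002165 mol / 0.04357 L = 0.0497 M.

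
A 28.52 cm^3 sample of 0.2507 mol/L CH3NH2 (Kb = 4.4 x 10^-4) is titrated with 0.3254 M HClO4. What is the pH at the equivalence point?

5.75

n(CH3NH2) = 0.2507 x 0.02852 = 0.007150 mol; V(HClO4) at equivalence = 0.007150/0.3254 = 0.02197 L.
At equivalence the base is fully converted to CH3NH3+; total volume = 0.05049 L, so [CH3NH3+] = 0.007150/0.05049 = 0.1416 M.
Ka(CH3NH3+) = Kw/Kb = 1.0e-14 / 4.4 x 10^-4 = 2.27e-11.
[H^+] = sqrt(Ka x [CH3NH3+]) = sqrt(2.27e-11 x 0.1416) = 1.79e-6 M.
pH = -log(1.79e-6) = 5.75.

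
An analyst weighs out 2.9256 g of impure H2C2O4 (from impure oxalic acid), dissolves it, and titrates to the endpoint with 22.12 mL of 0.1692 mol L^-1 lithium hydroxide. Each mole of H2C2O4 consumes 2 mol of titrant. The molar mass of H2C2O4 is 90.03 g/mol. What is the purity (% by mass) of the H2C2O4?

n(LiOH) = 0.1692 x 0.02212 = 0.003743 mol.
n(H2C2O4) = 0.003743 / 2 = 0.001871 mol.
mass of H2C2O4 = 0.001871 x 90.03 = 0.1685 g.
% purity = 0.1685 / 2.9256 x 100 = 5.76%.

5.76%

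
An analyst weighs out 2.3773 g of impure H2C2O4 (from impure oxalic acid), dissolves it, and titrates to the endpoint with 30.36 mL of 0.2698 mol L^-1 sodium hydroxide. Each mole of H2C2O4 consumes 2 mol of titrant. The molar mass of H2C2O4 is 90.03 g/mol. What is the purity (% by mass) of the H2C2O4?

15.5%

n(NaOH) = 0.2698 x 0.03036 = 0.008191 mol.
n(H2C2O4) = 0.008191 / 2 = 0.004096 mol.
mass of H2C2O4 = 0.004096 x 90.03 = 0.3687 g.
% purity = 0.3687 / 2.3773 x 100 = 15.5%.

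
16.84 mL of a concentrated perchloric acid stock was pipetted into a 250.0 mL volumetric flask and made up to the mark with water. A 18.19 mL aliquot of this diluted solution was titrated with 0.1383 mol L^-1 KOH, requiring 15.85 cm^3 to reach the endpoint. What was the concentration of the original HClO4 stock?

n(KOH) = 0.1383 x 0.01585 = 0.002192 mol.
n(HClO4) in the aliquot = 0.002192 mol.
[diluted HClO4] = 0.002192 / 0.01819 = 0.1205 M.
Dilution factor = 250.0/16.84 = 14.85, so [stock] = 0.1205 x 14.85 = 1.79 M.

1.79 M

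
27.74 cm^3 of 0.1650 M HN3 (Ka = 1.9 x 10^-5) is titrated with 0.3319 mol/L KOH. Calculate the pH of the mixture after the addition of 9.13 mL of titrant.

5.01

Initial n(HN3) = 0.1650 x 0.02774 = 0.004577 mol.
n(KOH) added = 0.3319 x 0.009130 = 0.003030 mol, converting that many moles of HN3 to N3-.
Remaining n(HN3) = 0.001547 mol; n(N3-) = 0.003030 mol.
By Henderson-Hasselbalch, pH = pKa + log([A^-]/[HA]) = 4.72 + log(0.003030/0.001547) = 4.72 + (+0.29) = 5.01.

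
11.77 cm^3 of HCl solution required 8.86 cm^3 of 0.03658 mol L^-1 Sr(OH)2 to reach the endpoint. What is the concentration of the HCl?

0.0551 M

n(Sr(OH)2) delivered = 0.03658 x 0.008860 = 0.0003241 mol.
The reaction is 2 HCl + 1 Sr(OH)2, so n(HCl) = 0.0003241 x 2/1 = 0.0006482 mol.
[HCl] = 0.0006482 mol / 0.01177 L = 0.0551 M.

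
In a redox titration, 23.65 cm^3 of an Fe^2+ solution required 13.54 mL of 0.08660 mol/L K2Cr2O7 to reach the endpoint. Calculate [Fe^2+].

n(K2Cr2O7) = 0.08660 x 0.01354 = 0.001173 mol.
From the balanced equation, 1 mol K2Cr2O7 reacts with 6 mol Fe^2+, so n(Fe^2+) = 0.001173 x 6/1 = 0.007035 mol.
[Fe^2+] = 0.007035 / 0.02365 L = 0.297 M.

0.297 M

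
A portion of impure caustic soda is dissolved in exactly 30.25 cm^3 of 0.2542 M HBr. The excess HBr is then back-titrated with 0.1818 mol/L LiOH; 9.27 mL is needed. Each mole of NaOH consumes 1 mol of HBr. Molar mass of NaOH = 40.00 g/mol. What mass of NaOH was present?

0.240 g

Total n(HBr) added = 0.2542 x 0.03025 = 0.007690 mol.
n(LiOH) used = 0.1818 x 0.009270 = 0.001685 mol, which equals the excess n(HBr).
So n(HBr) consumed by the sample = 0.007690 - 0.001685 = 0.006004 mol.
n(NaOH) = 0.006004 / 1 = 0.006004 mol.
mass = 0.006004 mol x 40.00 g/mol = 0.240 g.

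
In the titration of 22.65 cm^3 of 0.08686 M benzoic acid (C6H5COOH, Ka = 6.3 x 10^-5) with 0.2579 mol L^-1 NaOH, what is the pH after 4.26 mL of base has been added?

Initial n(C6H5COOH) = 0.08686 x 0.02265 = 0.001967 mol.
n(NaOH) added = 0.2579 x 0.004260 = 0.001099 mol, converting that many moles of C6H5COOH to C6H5COO-.
Remaining n(C6H5COOH) = 0.0008687 mol; n(C6H5COO-) = 0.001099 mol.
By Henderson-Hasselbalch, pH = pKa + log([A^-]/[HA]) = 4.20 + log(0.001099/0.0008687) = 4.20 + (+0.10) = 4.30.

4.30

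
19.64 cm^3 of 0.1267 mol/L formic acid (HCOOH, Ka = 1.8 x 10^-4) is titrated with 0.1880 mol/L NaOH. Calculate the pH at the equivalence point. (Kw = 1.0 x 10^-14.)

n(HCOOH) = 0.1267 x 0.01964 = 0.002488 mol; V(NaOH) at equivalence = 0.002488/0.1880 = 0.01324 L.
At equivalence all the acid is converted to HCOO-; total volume = 0.01964 + 0.01324 = 0.03288 L, so [HCOO-] = 0.002488/0.03288 = 0.07569 M.
Kb = Kw/Ka = 1.0e-14 / 1.8 x 10^-4 = 5.56e-11.
[OH^-] = sqrt(Kb x [HCOO-]) = sqrt(5.56e-11 x 0.07569) = 2.05e-6 M.
pOH = 5.69, so pH = 14.00 - 5.69 = 8.31.

8.31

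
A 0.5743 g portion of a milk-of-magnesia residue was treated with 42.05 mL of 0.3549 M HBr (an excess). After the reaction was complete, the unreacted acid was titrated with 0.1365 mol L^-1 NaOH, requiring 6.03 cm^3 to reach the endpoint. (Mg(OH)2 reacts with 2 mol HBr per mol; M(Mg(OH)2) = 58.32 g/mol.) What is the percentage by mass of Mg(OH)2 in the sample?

71.6%

Total n(HBr) added = 0.3549 x 0.04205 = 0.01492 mol.
n(NaOH) used = 0.1365 x 0.006030 = 0.0008231 mol, which equals the excess n(HBr).
So n(HBr) consumed by the sample = 0.01492 - 0.0008231 = 0.01410 mol.
n(Mg(OH)2) = 0.01410 / 2 = 0.007050 mol.
mass Mg(OH)2 = 0.007050 x 58.32 = 0.4112 g, so %Mg(OH)2 = 0.4112/0.5743 x 100 = 71.6%.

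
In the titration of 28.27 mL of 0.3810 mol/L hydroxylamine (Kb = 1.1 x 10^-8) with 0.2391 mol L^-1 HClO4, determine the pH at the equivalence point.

3.44

n(NH2OH) = 0.3810 x 0.02827 = 0.01077 mol; V(HClO4) at equivalence = 0.01077/0.2391 = 0.04505 L.
At equivalence the base is fully converted to NH3OH+; total volume = 0.07332 L, so [NH3OH+] = 0.01077/0.07332 = 0.1469 M.
Ka(NH3OH+) = Kw/Kb = 1.0e-14 / 1.1 x 10^-8 = 9.09e-7.
[H^+] = sqrt(Ka x [NH3OH+]) = sqrt(9.09e-7 x 0.1469) = 0.000365 M.
pH = -log(0.000365) = 3.44.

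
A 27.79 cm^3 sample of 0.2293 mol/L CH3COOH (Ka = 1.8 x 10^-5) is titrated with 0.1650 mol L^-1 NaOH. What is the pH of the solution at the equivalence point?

8.86

n(CH3COOH) = 0.2293 x 0.02779 = 0.006372 mol; V(NaOH) at equivalence = 0.006372/0.1650 = 0.03862 L.
At equivalence all the acid is converted to CH3COO-; total volume = 0.02779 + 0.03862 = 0.06641 L, so [CH3COO-] = 0.006372/0.06641 = 0.09595 M.
Kb = Kw/Ka = 1.0e-14 / 1.8 x 10^-5 = 5.56e-10.
[OH^-] = sqrt(Kb x [CH3COO-]) = sqrt(5.56e-10 x 0.09595) = 7.30e-6 M.
pOH = 5.14, so pH = 14.00 - 5.14 = 8.86.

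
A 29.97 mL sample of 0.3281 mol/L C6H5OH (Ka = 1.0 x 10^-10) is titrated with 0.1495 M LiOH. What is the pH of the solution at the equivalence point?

n(C6H5OH) = 0.3281 x 0.02997 = 0.009833 mol; V(LiOH) at equivalence = 0.009833/0.1495 = 0.06577 L.
At equivalence all the acid is converted to C6H5O-; total volume = 0.02997 + 0.06577 = 0.09574 L, so [C6H5O-] = 0.009833/0.09574 = 0.1027 M.
Kb = Kw/Ka = 1.0e-14 / 1.0 x 10^-10 = 0.000100.
[OH^-] = sqrt(Kb x [C6H5O-]) = sqrt(0.000100 x 0.1027) = 0.00320 M.
pOH = 2.49, so pH = 14.00 - 2.49 = 11.51.

11.51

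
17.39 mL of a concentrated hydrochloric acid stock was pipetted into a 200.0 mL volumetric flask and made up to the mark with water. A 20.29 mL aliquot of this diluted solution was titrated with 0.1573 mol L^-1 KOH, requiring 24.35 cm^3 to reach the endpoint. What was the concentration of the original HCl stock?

2.17 M

n(KOH) = 0.1573 x 0.02435 = 0.003830 mol.
n(HCl) in the aliquot = 0.003830 mol.
[diluted HCl] = 0.003830 / 0.02029 = 0.1888 M.
Dilution factor = 200.0/17.39 = 11.50, so [stock] = 0.1888 x 11.50 = 2.17 M.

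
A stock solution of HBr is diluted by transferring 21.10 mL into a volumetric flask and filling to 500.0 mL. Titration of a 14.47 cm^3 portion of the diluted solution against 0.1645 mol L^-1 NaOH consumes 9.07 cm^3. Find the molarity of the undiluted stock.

2.44 M

n(NaOH) = 0.1645 x 0.009070 = 0.001492 mol.
n(HBr) in the aliquot = 0.001492 mol.
[diluted HBr] = 0.001492 / 0.01447 = 0.1031 M.
Dilution factor = 500.0/21.10 = 23.70, so [stock] = 0.1031 x 23.70 = 2.44 M.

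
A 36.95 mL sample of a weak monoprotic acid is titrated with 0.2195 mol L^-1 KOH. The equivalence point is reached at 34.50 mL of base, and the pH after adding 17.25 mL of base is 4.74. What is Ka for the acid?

17.25 mL is half of the equivalence volume, so this is the half-equivalence point where [HA] = [A^-].
At half-equivalence pH = pKa, so pKa = 4.74.
Ka = 10^(-4.74) = 1.8 x 10^-5.

1.8 x 10^-5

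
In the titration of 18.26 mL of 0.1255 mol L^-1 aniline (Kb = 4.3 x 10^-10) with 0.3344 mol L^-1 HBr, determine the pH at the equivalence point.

2.84

n(C6H5NH2) = 0.1255 x 0.01826 = 0.002292 mol; V(HBr) at equivalence = 0.002292/0.3344 = 0.006853 L.
At equivalence the base is fully converted to C6H5NH3+; total volume = 0.02511 L, so [C6H5NH3+] = 0.002292/0.02511 = 0.09125 M.
Ka(C6H5NH3+) = Kw/Kb = 1.0e-14 / 4.3 x 10^-10 = 2.33e-5.
[H^+] = sqrt(Ka x [C6H5NH3+]) = sqrt(2.33e-5 x 0.09125) = 0.00146 M.
pH = -log(0.00146) = 2.84.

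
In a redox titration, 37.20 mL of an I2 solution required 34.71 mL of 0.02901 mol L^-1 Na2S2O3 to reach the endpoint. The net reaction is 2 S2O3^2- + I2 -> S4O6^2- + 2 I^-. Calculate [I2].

n(Na2S2O3) = 0.02901 x 0.03471 = 0.001007 mol.
From the balanced equation, 2 mol Na2S2O3 reacts with 1 mol I2, so n(I2) = 0.001007 x 1/2 = 0.0005035 mol.
[I2] = 0.0005035 / 0.03720 L = 0.0135 M.

0.0135 M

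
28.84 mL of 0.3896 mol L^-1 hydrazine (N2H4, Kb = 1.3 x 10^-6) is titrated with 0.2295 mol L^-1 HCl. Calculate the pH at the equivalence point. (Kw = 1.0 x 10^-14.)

n(N2H4) = 0.3896 x 0.02884 = 0.01124 mol; V(HCl) at equivalence = 0.01124/0.2295 = 0.04896 L.
At equivalence the base is fully converted to N2H5+; total volume = 0.07780 L, so [N2H5+] = 0.01124/0.07780 = 0.1444 M.
Ka(N2H5+) = Kw/Kb = 1.0e-14 / 1.3 x 10^-6 = 7.69e-9.
[H^+] = sqrt(Ka x [N2H5+]) = sqrt(7.69e-9 x 0.1444) = 3.33e-5 M.
pH = -log(3.33e-5) = 4.48.

4.48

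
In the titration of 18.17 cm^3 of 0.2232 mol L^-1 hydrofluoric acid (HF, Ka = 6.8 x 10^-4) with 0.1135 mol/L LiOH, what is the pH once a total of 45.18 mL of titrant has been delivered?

n(acid) = 0.2232 x 0.01817 = 0.004056 mol; n(LiOH) added = 0.1135 x 0.04518 = 0.005128 mol.
Base is in excess by 0.005128 - 0.004056 = 0.001072 mol in a total volume of 0.06335 L.
[OH^-] = 0.001072/0.06335 = 0.01693 M, so pOH = 1.77 and pH = 14.00 - 1.77 = 12.23.

12.23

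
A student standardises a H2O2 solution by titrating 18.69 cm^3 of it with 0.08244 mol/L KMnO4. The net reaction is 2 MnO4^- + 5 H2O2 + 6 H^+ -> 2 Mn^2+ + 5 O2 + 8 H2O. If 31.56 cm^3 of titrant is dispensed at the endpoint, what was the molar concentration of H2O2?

n(KMnO4) = 0.08244 x 0.03156 = 0.002602 mol.
From the balanced equation, 2 mol KMnO4 reacts with 5 mol H2O2, so n(H2O2) = 0.002602 x 5/2 = 0.006505 mol.
[H2O2] = 0.006505 / 0.01869 L = 0.348 M.

0.348 M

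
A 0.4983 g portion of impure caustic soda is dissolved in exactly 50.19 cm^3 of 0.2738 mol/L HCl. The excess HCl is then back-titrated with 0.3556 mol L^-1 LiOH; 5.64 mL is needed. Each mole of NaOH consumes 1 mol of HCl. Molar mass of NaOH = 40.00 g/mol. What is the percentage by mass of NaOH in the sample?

94.2%

Total n(HCl) added = 0.2738 x 0.05019 = 0.01374 mol.
n(LiOH) used = 0.3556 x 0.005640 = 0.002006 mol, which equals the excess n(HCl).
So n(HCl) consumed by the sample = 0.01374 - 0.002006 = 0.01174 mol.
n(NaOH) = 0.01174 / 1 = 0.01174 mol.
mass NaOH = 0.01174 x 40.00 = 0.4695 g, so %NaOH = 0.4695/0.4983 x 100 = 94.2%.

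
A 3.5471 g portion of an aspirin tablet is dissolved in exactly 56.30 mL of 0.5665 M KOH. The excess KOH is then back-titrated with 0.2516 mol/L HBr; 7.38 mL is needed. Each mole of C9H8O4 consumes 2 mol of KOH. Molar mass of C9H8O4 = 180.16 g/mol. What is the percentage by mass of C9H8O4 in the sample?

76.3%

Total n(KOH) added = 0.5665 x 0.05630 = 0.03189 mol.
n(HBr) used = 0.2516 x 0.007380 = 0.001857 mol, which equals the excess n(KOH).
So n(KOH) consumed by the sample = 0.03189 - 0.001857 = 0.03004 mol.
n(C9H8O4) = 0.03004 / 2 = 0.01502 mol.
mass C9H8O4 = 0.01502 x 180.16 = 2.706 g, so %C9H8O4 = 2.706/3.5471 x 100 = 76.3%.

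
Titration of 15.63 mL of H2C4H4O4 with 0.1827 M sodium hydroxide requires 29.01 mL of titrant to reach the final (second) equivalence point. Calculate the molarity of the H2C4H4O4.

0.170 M

n(NaOH) = 0.1827 x 0.02901 = 0.005300 mol.
At the final (second) equivalence point, 2 mol OH^- react per mol H2C4H4O4, so n(H2C4H4O4) = 0.005300 / 2 = 0.002650 mol.
[H2C4H4O4] = 0.002650 / 0.01563 L = 0.170 M.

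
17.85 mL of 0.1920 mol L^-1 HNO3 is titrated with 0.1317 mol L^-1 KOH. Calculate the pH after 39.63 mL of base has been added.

n(acid) = 0.1920 x 0.01785 = 0.003427 mol; n(KOH) added = 0.1317 x 0.03963 = 0.005219 mol.
Base is in excess by 0.005219 - 0.003427 = 0.001792 mol in a total volume of 0.05748 L.
[OH^-] = 0.001792/0.05748 = 0.03118 M, so pOH = 1.51 and pH = 14.00 - 1.51 = 12.49.

12.49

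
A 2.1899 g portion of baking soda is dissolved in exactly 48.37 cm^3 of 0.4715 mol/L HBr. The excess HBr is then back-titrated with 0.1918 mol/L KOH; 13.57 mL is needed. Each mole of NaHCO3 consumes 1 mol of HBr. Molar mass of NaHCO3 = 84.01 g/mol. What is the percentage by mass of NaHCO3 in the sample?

77.5%

Total n(HBr) added = 0.4715 x 0.04837 = 0.02281 mol.
n(KOH) used = 0.1918 x 0.01357 = 0.002603 mol, which equals the excess n(HBr).
So n(HBr) consumed by the sample = 0.02281 - 0.002603 = 0.02020 mol.
n(NaHCO3) = 0.02020 / 1 = 0.02020 mol.
mass NaHCO3 = 0.02020 x 84.01 = 1.697 g, so %NaHCO3 = 1.697/2.1899 x 100 = 77.5%.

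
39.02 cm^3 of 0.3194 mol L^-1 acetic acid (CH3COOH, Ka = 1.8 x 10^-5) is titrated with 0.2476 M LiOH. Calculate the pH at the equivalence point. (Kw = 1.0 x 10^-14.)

8.94

n(CH3COOH) = 0.3194 x 0.03902 = 0.01246 mol; V(LiOH) at equivalence = 0.01246/0.2476 = 0.05034 L.
At equivalence all the acid is converted to CH3COO-; total volume = 0.03902 + 0.05034 = 0.08936 L, so [CH3COO-] = 0.01246/0.08936 = 0.1395 M.
Kb = Kw/Ka = 1.0e-14 / 1.8 x 10^-5 = 5.56e-10.
[OH^-] = sqrt(Kb x [CH3COO-]) = sqrt(5.56e-10 x 0.1395) = 8.80e-6 M.
pOH = 5.06, so pH = 14.00 - 5.06 = 8.94.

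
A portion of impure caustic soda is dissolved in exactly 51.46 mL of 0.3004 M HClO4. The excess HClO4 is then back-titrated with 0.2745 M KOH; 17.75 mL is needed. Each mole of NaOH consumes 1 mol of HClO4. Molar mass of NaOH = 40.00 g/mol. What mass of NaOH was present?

Total n(HClO4) added = 0.3004 x 0.05146 = 0.01546 mol.
n(KOH) used = 0.2745 x 0.01775 = 0.004872 mol, which equals the excess n(HClO4).
So n(HClO4) consumed by the sample = 0.01546 - 0.004872 = 0.01059 mol.
n(NaOH) = 0.01059 / 1 = 0.01059 mol.
mass = 0.01059 mol x 40.00 g/mol = 0.423 g.

0.423 g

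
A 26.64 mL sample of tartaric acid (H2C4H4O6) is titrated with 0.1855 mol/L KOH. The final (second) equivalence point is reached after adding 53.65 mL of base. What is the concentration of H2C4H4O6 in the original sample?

0.187 M

n(KOH) = 0.1855 x 0.05365 = 0.009952 mol.
At the final (second) equivalence point, 2 mol OH^- react per mol H2C4H4O6, so n(H2C4H4O6) = 0.009952 / 2 = 0.004976 mol.
[H2C4H4O6] = 0.004976 / 0.02664 L = 0.187 M.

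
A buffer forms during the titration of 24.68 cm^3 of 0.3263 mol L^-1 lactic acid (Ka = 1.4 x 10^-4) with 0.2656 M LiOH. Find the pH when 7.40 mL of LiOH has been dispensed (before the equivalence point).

3.36

Initial n(HC3H5O3) = 0.3263 x 0.02468 = 0.008053 mol.
n(LiOH) added = 0.2656 x 0.007400 = 0.001965 mol, converting that many moles of HC3H5O3 to C3H5O3-.
Remaining n(HC3H5O3) = 0.006088 mol; n(C3H5O3-) = 0.001965 mol.
By Henderson-Hasselbalch, pH = pKa + log([A^-]/[HA]) = 3.85 + log(0.001965/0.006088) = 3.85 + (-0.49) = 3.36.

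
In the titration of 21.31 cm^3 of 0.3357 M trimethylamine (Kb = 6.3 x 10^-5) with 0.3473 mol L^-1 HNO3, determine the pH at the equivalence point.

5.28

n((CH3)3N) = 0.3357 x 0.02131 = 0.007154 mol; V(HNO3) at equivalence = 0.007154/0.3473 = 0.02060 L.
At equivalence the base is fully converted to (CH3)3NH+; total volume = 0.04191 L, so [(CH3)3NH+] = 0.007154/0.04191 = 0.1707 M.
Ka((CH3)3NH+) = Kw/Kb = 1.0e-14 / 6.3 x 10^-5 = 1.59e-10.
[H^+] = sqrt(Ka x [(CH3)3NH+]) = sqrt(1.59e-10 x 0.1707) = 5.21e-6 M.
pH = -log(5.21e-6) = 5.28.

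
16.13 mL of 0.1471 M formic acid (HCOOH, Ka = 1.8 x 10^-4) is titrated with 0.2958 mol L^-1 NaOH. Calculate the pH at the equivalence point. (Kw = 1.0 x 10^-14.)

8.37

n(HCOOH) = 0.1471 x 0.01613 = 0.002373 mol; V(NaOH) at equivalence = 0.002373/0.2958 = 0.008021 L.
At equivalence all the acid is converted to HCOO-; total volume = 0.01613 + 0.008021 = 0.02415 L, so [HCOO-] = 0.002373/0.02415 = 0.09824 M.
Kb = Kw/Ka = 1.0e-14 / 1.8 x 10^-4 = 5.56e-11.
[OH^-] = sqrt(Kb x [HCOO-]) = sqrt(5.56e-11 x 0.09824) = 2.34e-6 M.
pOH = 5.63, so pH = 14.00 - 5.63 = 8.37.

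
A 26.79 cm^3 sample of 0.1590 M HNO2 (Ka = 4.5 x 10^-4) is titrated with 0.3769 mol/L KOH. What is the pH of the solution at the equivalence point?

8.20

n(HNO2) = 0.1590 x 0.02679 = 0.004260 mol; V(KOH) at equivalence = 0.004260/0.3769 = 0.01130 L.
At equivalence all the acid is converted to NO2-; total volume = 0.02679 + 0.01130 = 0.03809 L, so [NO2-] = 0.004260/0.03809 = 0.1118 M.
Kb = Kw/Ka = 1.0e-14 / 4.5 x 10^-4 = 2.22e-11.
[OH^-] = sqrt(Kb x [NO2-]) = sqrt(2.22e-11 x 0.1118) = 1.58e-6 M.
pOH = 5.80, so pH = 14.00 - 5.80 = 8.20.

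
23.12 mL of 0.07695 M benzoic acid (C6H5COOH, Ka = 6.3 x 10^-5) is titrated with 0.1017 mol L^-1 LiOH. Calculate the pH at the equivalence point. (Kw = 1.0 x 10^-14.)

n(C6H5COOH) = 0.07695 x 0.02312 = 0.001779 mol; V(LiOH) at equivalence = 0.001779/0.1017 = 0.01749 L.
At equivalence all the acid is converted to C6H5COO-; total volume = 0.02312 + 0.01749 = 0.04061 L, so [C6H5COO-] = 0.001779/0.04061 = 0.04381 M.
Kb = Kw/Ka = 1.0e-14 / 6.3 x 10^-5 = 1.59e-10.
[OH^-] = sqrt(Kb x [C6H5COO-]) = sqrt(1.59e-10 x 0.04381) = 2.64e-6 M.
pOH = 5.58, so pH = 14.00 - 5.58 = 8.42.

8.42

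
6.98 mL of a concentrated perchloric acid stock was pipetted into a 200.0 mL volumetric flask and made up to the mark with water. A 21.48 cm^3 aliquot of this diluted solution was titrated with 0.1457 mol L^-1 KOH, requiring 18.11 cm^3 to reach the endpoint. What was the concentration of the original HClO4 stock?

3.52 M

n(KOH) = 0.1457 x 0.01811 = 0.002639 mol.
n(HClO4) in the aliquot = 0.002639 mol.
[diluted HClO4] = 0.002639 / 0.02148 = 0.1228 M.
Dilution factor = 200.0/6.980 = 28.65, so [stock] = 0.1228 x 28.65 = 3.52 M.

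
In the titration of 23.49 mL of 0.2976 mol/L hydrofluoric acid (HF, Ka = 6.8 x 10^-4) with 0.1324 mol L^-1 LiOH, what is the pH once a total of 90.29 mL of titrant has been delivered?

n(acid) = 0.2976 x 0.02349 = 0.006991 mol; n(LiOH) added = 0.1324 x 0.09029 = 0.01195 mol.
Base is in excess by 0.01195 - 0.006991 = 0.004964 mol in a total volume of 0.1138 L.
[OH^-] = 0.004964/0.1138 = 0.04363 M, so pOH = 1.36 and pH = 14.00 - 1.36 = 12.64.

12.64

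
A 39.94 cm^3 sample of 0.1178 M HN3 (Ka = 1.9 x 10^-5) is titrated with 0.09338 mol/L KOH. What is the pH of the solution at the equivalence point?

8.72

n(HN3) = 0.1178 x 0.03994 = 0.004705 mol; V(KOH) at equivalence = 0.004705/0.09338 = 0.05038 L.
At equivalence all the acid is converted to N3-; total volume = 0.03994 + 0.05038 = 0.09032 L, so [N3-] = 0.004705/0.09032 = 0.05209 M.
Kb = Kw/Ka = 1.0e-14 / 1.9 x 10^-5 = 5.26e-10.
[OH^-] = sqrt(Kb x [N3-]) = sqrt(5.26e-10 x 0.05209) = 5.24e-6 M.
pOH = 5.28, so pH = 14.00 - 5.28 = 8.72.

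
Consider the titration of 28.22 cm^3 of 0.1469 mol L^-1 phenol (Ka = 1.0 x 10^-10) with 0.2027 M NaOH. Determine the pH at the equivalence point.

11.47

n(C6H5OH) = 0.1469 x 0.02822 = 0.004146 mol; V(NaOH) at equivalence = 0.004146/0.2027 = 0.02045 L.
At equivalence all the acid is converted to C6H5O-; total volume = 0.02822 + 0.02045 = 0.04867 L, so [C6H5O-] = 0.004146/0.04867 = 0.08517 M.
Kb = Kw/Ka = 1.0e-14 / 1.0 x 10^-10 = 0.000100.
[OH^-] = sqrt(Kb x [C6H5O-]) = sqrt(0.000100 x 0.08517) = 0.00292 M.
pOH = 2.53, so pH = 14.00 - 2.53 = 11.47.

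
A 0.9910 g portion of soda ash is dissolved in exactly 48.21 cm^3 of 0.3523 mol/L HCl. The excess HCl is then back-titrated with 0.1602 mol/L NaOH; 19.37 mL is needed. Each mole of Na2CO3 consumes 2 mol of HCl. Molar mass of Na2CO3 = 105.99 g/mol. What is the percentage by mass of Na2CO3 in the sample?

74.2%

Total n(HCl) added = 0.3523 x 0.04821 = 0.01698 mol.
n(NaOH) used = 0.1602 x 0.01937 = 0.003103 mol, which equals the excess n(HCl).
So n(HCl) consumed by the sample = 0.01698 - 0.003103 = 0.01388 mol.
n(Na2CO3) = 0.01388 / 2 = 0.006941 mol.
mass Na2CO3 = 0.006941 x 105.99 = 0.7356 g, so %Na2CO3 = 0.7356/0.9910 x 100 = 74.2%.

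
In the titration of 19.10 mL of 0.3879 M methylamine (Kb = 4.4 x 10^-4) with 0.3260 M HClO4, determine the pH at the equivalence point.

5.70

n(CH3NH2) = 0.3879 x 0.01910 = 0.007409 mol; V(HClO4) at equivalence = 0.007409/0.3260 = 0.02273 L.
At equivalence the base is fully converted to CH3NH3+; total volume = 0.04183 L, so [CH3NH3+] = 0.007409/0.04183 = 0.1771 M.
Ka(CH3NH3+) = Kw/Kb = 1.0e-14 / 4.4 x 10^-4 = 2.27e-11.
[H^+] = sqrt(Ka x [CH3NH3+]) = sqrt(2.27e-11 x 0.1771) = 2.01e-6 M.
pH = -log(2.01e-6) = 5.70.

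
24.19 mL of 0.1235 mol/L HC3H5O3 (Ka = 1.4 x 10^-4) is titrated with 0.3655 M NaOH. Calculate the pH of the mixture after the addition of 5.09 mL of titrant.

Initial n(HC3H5O3) = 0.1235 x 0.02419 = 0.002987 mol.
n(NaOH) added = 0.3655 x 0.005090 = 0.001860 mol, converting that many moles of HC3H5O3 to C3H5O3-.
Remaining n(HC3H5O3) = 0.001127 mol; n(C3H5O3-) = 0.001860 mol.
By Henderson-Hasselbalch, pH = pKa + log([A^-]/[HA]) = 3.85 + log(0.001860/0.001127) = 3.85 + (+0.22) = 4.07.

4.07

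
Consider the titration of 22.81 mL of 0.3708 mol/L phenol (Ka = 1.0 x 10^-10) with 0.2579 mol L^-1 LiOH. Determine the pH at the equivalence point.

n(C6H5OH) = 0.3708 x 0.02281 = 0.008458 mol; V(LiOH) at equivalence = 0.008458/0.2579 = 0.03280 L.
At equivalence all the acid is converted to C6H5O-; total volume = 0.02281 + 0.03280 = 0.05561 L, so [C6H5O-] = 0.008458/0.05561 = 0.1521 M.
Kb = Kw/Ka = 1.0e-14 / 1.0 x 10^-10 = 0.000100.
[OH^-] = sqrt(Kb x [C6H5O-]) = sqrt(0.000100 x 0.1521) = 0.00390 M.
pOH = 2.41, so pH = 14.00 - 2.41 = 11.59.

11.59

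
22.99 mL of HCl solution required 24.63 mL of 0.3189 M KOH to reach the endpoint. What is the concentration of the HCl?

0.342 M

n(KOH) delivered = 0.3189 x 0.02463 = 0.007855 mol.
For a 1:1 reaction, n(HCl) = 0.007855 mol.
[HCl] = 0.007855 mol / 0.02299 L = 0.342 M.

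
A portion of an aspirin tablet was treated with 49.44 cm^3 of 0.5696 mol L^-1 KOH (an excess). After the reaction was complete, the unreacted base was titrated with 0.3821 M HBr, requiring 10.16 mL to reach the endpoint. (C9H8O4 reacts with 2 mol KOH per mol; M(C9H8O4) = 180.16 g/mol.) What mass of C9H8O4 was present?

2.19 g

Total n(KOH) added = 0.5696 x 0.04944 = 0.02816 mol.
n(HBr) used = 0.3821 x 0.01016 = 0.003882 mol, which equals the excess n(KOH).
So n(KOH) consumed by the sample = 0.02816 - 0.003882 = 0.02428 mol.
n(C9H8O4) = 0.02428 / 2 = 0.01214 mol.
mass = 0.01214 mol x 180.16 g/mol = 2.19 g.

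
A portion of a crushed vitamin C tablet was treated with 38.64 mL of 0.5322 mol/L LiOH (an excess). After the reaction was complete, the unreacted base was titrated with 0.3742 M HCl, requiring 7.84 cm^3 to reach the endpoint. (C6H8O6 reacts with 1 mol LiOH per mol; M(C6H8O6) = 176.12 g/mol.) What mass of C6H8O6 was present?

3.11 g

Total n(LiOH) added = 0.5322 x 0.03864 = 0.02056 mol.
n(HCl) used = 0.3742 x 0.007840 = 0.002934 mol, which equals the excess n(LiOH).
So n(LiOH) consumed by the sample = 0.02056 - 0.002934 = 0.01763 mol.
n(C6H8O6) = 0.01763 / 1 = 0.01763 mol.
mass = 0.01763 mol x 176.12 g/mol = 3.11 g.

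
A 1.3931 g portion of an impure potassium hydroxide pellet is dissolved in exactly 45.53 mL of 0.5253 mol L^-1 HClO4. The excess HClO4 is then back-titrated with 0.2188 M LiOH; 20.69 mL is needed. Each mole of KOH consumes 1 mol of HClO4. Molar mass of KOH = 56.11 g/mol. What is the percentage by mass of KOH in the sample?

Total n(HClO4) added = 0.5253 x 0.04553 = 0.02392 mol.
n(LiOH) used = 0.2188 x 0.02069 = 0.004527 mol, which equals the excess n(HClO4).
So n(HClO4) consumed by the sample = 0.02392 - 0.004527 = 0.01939 mol.
n(KOH) = 0.01939 / 1 = 0.01939 mol.
mass KOH = 0.01939 x 56.11 = 1.088 g, so %KOH = 1.088/1.3931 x 100 = 78.1%.

78.1%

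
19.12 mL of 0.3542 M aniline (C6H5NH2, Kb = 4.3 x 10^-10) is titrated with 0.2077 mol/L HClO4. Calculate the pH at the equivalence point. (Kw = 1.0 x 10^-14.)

2.76

n(C6H5NH2) = 0.3542 x 0.01912 = 0.006772 mol; V(HClO4) at equivalence = 0.006772/0.2077 = 0.03261 L.
At equivalence the base is fully converted to C6H5NH3+; total volume = 0.05173 L, so [C6H5NH3+] = 0.006772/0.05173 = 0.1309 M.
Ka(C6H5NH3+) = Kw/Kb = 1.0e-14 / 4.3 x 10^-10 = 2.33e-5.
[H^+] = sqrt(Ka x [C6H5NH3+]) = sqrt(2.33e-5 x 0.1309) = 0.00174 M.
pH = -log(0.00174) = 2.76.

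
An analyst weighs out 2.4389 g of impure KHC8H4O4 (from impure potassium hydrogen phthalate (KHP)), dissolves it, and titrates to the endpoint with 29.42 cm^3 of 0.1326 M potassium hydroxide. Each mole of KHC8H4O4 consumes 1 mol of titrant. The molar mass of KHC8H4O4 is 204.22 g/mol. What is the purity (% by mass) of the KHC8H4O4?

n(KOH) = 0.1326 x 0.02942 = 0.003901 mol.
n(KHC8H4O4) = 0.003901 / 1 = 0.003901 mol.
mass of KHC8H4O4 = 0.003901 x 204.22 = 0.7967 g.
% purity = 0.7967 / 2.4389 x 100 = 32.7%.

32.7%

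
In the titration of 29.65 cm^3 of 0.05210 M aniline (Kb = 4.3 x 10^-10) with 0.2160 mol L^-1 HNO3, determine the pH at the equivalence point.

3.01

n(C6H5NH2) = 0.05210 x 0.02965 = 0.001545 mol; V(HNO3) at equivalence = 0.001545/0.2160 = 0.007152 L.
At equivalence the base is fully converted to C6H5NH3+; total volume = 0.03680 L, so [C6H5NH3+] = 0.001545/0.03680 = 0.04198 M.
Ka(C6H5NH3+) = Kw/Kb = 1.0e-14 / 4.3 x 10^-10 = 2.33e-5.
[H^+] = sqrt(Ka x [C6H5NH3+]) = sqrt(2.33e-5 x 0.04198) = 0.000988 M.
pH = -log(0.000988) = 3.01.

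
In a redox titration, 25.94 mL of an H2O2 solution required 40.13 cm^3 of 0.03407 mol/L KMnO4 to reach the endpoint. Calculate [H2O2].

0.132 M

n(KMnO4) = 0.03407 x 0.04013 = 0.001367 mol.
From the balanced equation, 2 mol KMnO4 reacts with 5 mol H2O2, so n(H2O2) = 0.001367 x 5/2 = 0.003418 mol.
[H2O2] = 0.003418 / 0.02594 L = 0.132 M.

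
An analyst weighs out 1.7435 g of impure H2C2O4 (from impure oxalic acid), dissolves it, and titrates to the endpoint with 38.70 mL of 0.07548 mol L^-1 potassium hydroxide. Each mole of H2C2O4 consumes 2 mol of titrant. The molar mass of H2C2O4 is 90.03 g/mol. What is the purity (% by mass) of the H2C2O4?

n(KOH) = 0.07548 x 0.03870 = 0.002921 mol.
n(H2C2O4) = 0.002921 / 2 = 0.001461 mol.
mass of H2C2O4 = 0.001461 x 90.03 = 0.1315 g.
% purity = 0.1315 / 1.7435 x 100 = 7.54%.

7.54%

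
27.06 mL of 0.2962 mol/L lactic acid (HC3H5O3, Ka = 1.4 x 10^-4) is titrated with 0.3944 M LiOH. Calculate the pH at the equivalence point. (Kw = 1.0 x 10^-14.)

n(HC3H5O3) = 0.2962 x 0.02706 = 0.008015 mol; V(LiOH) at equivalence = 0.008015/0.3944 = 0.02032 L.
At equivalence all the acid is converted to C3H5O3-; total volume = 0.02706 + 0.02032 = 0.04738 L, so [C3H5O3-] = 0.008015/0.04738 = 0.1692 M.
Kb = Kw/Ka = 1.0e-14 / 1.4 x 10^-4 = 7.14e-11.
[OH^-] = sqrt(Kb x [C3H5O3-]) = sqrt(7.14e-11 x 0.1692) = 3.48e-6 M.
pOH = 5.46, so pH = 14.00 - 5.46 = 8.54.

8.54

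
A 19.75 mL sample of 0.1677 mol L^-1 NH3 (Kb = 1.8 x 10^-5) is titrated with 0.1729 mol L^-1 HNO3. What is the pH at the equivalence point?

5.16

n(NH3) = 0.1677 x 0.01975 = 0.003312 mol; V(HNO3) at equivalence = 0.003312/0.1729 = 0.01916 L.
At equivalence the base is fully converted to NH4+; total volume = 0.03891 L, so [NH4+] = 0.003312/0.03891 = 0.08513 M.
Ka(NH4+) = Kw/Kb = 1.0e-14 / 1.8 x 10^-5 = 5.56e-10.
[H^+] = sqrt(Ka x [NH4+]) = sqrt(5.56e-10 x 0.08513) = 6.88e-6 M.
pH = -log(6.88e-6) = 5.16.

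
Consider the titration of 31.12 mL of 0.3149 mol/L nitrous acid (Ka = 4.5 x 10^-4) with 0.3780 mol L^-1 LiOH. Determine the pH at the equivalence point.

n(HNO2) = 0.3149 x 0.03112 = 0.009800 mol; V(LiOH) at equivalence = 0.009800/0.3780 = 0.02593 L.
At equivalence all the acid is converted to NO2-; total volume = 0.03112 + 0.02593 = 0.05705 L, so [NO2-] = 0.009800/0.05705 = 0.1718 M.
Kb = Kw/Ka = 1.0e-14 / 4.5 x 10^-4 = 2.22e-11.
[OH^-] = sqrt(Kb x [NO2-]) = sqrt(2.22e-11 x 0.1718) = 1.95e-6 M.
pOH = 5.71, so pH = 14.00 - 5.71 = 8.29.

8.29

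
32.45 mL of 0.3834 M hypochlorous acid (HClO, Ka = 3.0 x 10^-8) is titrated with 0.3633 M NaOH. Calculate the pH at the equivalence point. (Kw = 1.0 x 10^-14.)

10.40

n(HClO) = 0.3834 x 0.03245 = 0.01244 mol; V(NaOH) at equivalence = 0.01244/0.3633 = 0.03425 L.
At equivalence all the acid is converted to ClO-; total volume = 0.03245 + 0.03425 = 0.06670 L, so [ClO-] = 0.01244/0.06670 = 0.1865 M.
Kb = Kw/Ka = 1.0e-14 / 3.0 x 10^-8 = 3.33e-7.
[OH^-] = sqrt(Kb x [ClO-]) = sqrt(3.33e-7 x 0.1865) = 0.000249 M.
pOH = 3.60, so pH = 14.00 - 3.60 = 10.40.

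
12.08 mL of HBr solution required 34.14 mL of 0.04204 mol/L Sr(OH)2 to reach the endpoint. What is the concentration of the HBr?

n(Sr(OH)2) delivered = 0.04204 x 0.03414 = 0.001435 mol.
The reaction is 2 HBr + 1 Sr(OH)2, so n(HBr) = 0.001435 x 2/1 = 0.002870 mol.
[HBr] = 0.002870 mol / 0.01208 L = 0.238 M.

0.238 M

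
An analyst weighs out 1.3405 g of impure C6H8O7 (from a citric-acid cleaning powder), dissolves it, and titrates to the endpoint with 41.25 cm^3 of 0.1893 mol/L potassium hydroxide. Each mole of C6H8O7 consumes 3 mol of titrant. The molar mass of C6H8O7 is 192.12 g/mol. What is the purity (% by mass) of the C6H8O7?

37.3%

n(KOH) = 0.1893 x 0.04125 = 0.007809 mol.
n(C6H8O7) = 0.007809 / 3 = 0.002603 mol.
mass of C6H8O7 = 0.002603 x 192.12 = 0.5001 g.
% purity = 0.5001 / 1.3405 x 100 = 37.3%.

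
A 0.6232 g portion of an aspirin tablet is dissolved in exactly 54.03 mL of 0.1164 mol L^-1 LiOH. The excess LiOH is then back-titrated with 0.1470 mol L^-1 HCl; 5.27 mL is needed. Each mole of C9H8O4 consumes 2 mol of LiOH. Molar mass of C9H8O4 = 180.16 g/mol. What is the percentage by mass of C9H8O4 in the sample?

Total n(LiOH) added = 0.1164 x 0.05403 = 0.006289 mol.
n(HCl) used = 0.1470 x 0.005270 = 0.0007747 mol, which equals the excess n(LiOH).
So n(LiOH) consumed by the sample = 0.006289 - 0.0007747 = 0.005514 mol.
n(C9H8O4) = 0.005514 / 2 = 0.002757 mol.
mass C9H8O4 = 0.002757 x 180.16 = 0.4967 g, so %C9H8O4 = 0.4967/0.6232 x 100 = 79.7%.

79.7%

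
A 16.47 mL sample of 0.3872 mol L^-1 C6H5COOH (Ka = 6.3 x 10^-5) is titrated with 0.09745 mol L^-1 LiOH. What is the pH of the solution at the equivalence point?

n(C6H5COOH) = 0.3872 x 0.01647 = 0.006377 mol; V(LiOH) at equivalence = 0.006377/0.09745 = 0.06544 L.
At equivalence all the acid is converted to C6H5COO-; total volume = 0.01647 + 0.06544 = 0.08191 L, so [C6H5COO-] = 0.006377/0.08191 = 0.07786 M.
Kb = Kw/Ka = 1.0e-14 / 6.3 x 10^-5 = 1.59e-10.
[OH^-] = sqrt(Kb x [C6H5COO-]) = sqrt(1.59e-10 x 0.07786) = 3.52e-6 M.
pOH = 5.45, so pH = 14.00 - 5.45 = 8.55.

8.55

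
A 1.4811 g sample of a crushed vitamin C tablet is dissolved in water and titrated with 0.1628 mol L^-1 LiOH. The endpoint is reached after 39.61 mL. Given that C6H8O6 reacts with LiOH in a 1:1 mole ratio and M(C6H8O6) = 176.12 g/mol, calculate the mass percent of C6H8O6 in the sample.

76.7%

n(LiOH) = 0.1628 x 0.03961 = 0.006449 mol.
n(C6H8O6) = 0.006449 / 1 = 0.006449 mol.
mass of C6H8O6 = 0.006449 x 176.12 = 1.136 g.
% purity = 1.136 / 1.4811 x 100 = 76.7%.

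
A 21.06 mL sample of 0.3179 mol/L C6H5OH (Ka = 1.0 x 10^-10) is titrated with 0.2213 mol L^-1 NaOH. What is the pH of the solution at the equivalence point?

n(C6H5OH) = 0.3179 x 0.02106 = 0.006695 mol; V(NaOH) at equivalence = 0.006695/0.2213 = 0.03025 L.
At equivalence all the acid is converted to C6H5O-; total volume = 0.02106 + 0.03025 = 0.05131 L, so [C6H5O-] = 0.006695/0.05131 = 0.1305 M.
Kb = Kw/Ka = 1.0e-14 / 1.0 x 10^-10 = 0.000100.
[OH^-] = sqrt(Kb x [C6H5O-]) = sqrt(0.000100 x 0.1305) = 0.00361 M.
pOH = 2.44, so pH = 14.00 - 2.44 = 11.56.

11.56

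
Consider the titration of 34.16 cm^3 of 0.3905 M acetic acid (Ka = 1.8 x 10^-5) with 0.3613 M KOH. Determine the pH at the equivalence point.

n(CH3COOH) = 0.3905 x 0.03416 = 0.01334 mol; V(KOH) at equivalence = 0.01334/0.3613 = 0.03692 L.
At equivalence all the acid is converted to CH3COO-; total volume = 0.03416 + 0.03692 = 0.07108 L, so [CH3COO-] = 0.01334/0.07108 = 0.1877 M.
Kb = Kw/Ka = 1.0e-14 / 1.8 x 10^-5 = 5.56e-10.
[OH^-] = sqrt(Kb x [CH3COO-]) = sqrt(5.56e-10 x 0.1877) = 1.02e-5 M.
pOH = 4.99, so pH = 14.00 - 4.99 = 9.01.

9.01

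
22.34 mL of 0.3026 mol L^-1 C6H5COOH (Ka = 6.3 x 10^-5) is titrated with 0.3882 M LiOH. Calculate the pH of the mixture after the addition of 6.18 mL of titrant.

Initial n(C6H5COOH) = 0.3026 x 0.02234 = 0.006760 mol.
n(LiOH) added = 0.3882 x 0.006180 = 0.002399 mol, converting that many moles of C6H5COOH to C6H5COO-.
Remaining n(C6H5COOH) = 0.004361 mol; n(C6H5COO-) = 0.002399 mol.
By Henderson-Hasselbalch, pH = pKa + log([A^-]/[HA]) = 4.20 + log(0.002399/0.004361) = 4.20 + (-0.26) = 3.94.

3.94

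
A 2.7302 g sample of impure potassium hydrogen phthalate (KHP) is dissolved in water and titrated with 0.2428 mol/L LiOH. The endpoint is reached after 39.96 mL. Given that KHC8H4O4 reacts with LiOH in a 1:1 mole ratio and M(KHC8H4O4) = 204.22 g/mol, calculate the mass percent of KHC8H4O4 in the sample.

72.6%

n(LiOH) = 0.2428 x 0.03996 = 0.009702 mol.
n(KHC8H4O4) = 0.009702 / 1 = 0.009702 mol.
mass of KHC8H4O4 = 0.009702 x 204.22 = 1.981 g.
% purity = 1.981 / 2.7302 x 100 = 72.6%.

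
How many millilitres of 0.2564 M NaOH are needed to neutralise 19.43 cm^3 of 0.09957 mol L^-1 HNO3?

n(HNO3) = 0.09957 mol/L x 0.01943 L = 0.001935 mol.
At equivalence n(NaOH) = n(HNO3) = 0.001935 mol.
V(NaOH) = 0.001935 / 0.2564 = 0.007545 L = 7.55 mL.

7.55 mL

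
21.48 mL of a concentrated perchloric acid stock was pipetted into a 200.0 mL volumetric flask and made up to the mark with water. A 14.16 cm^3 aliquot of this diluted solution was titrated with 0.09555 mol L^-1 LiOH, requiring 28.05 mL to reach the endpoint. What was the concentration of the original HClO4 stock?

n(LiOH) = 0.09555 x 0.02805 = 0.002680 mol.
n(HClO4) in the aliquot = 0.002680 mol.
[diluted HClO4] = 0.002680 / 0.01416 = 0.1893 M.
Dilution factor = 200.0/21.48 = 9.311, so [stock] = 0.1893 x 9.311 = 1.76 M.

1.76 M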